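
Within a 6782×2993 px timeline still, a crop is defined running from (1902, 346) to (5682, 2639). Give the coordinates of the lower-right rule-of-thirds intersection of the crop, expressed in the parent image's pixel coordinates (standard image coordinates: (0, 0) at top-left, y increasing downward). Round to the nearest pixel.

x = 4422 px, y = 1875 px

Crop width = 5682 − 1902 = 3780 px; one third is 1260.00 px.
Crop height = 2639 − 346 = 2293 px; one third is 764.33 px.
The lower-right point is two-thirds across and two-thirds down within the crop:
x = 1902 + 2 × 1260.00 ≈ 4422; y = 346 + 2 × 764.33 ≈ 1875.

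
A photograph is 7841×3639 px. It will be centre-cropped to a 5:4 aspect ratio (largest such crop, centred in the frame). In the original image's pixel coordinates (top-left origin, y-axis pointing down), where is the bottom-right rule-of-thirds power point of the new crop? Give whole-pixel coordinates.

7841/3639 > 5/4, so the 5:4 crop keeps the full height 3639 and trims width to 3639 × 5/4 = 4548.75 px.
Left offset = (7841 − 4548.75)/2 = 1646.12 px; top offset = 0.
Bottom-right is two-thirds across and two-thirds down within the crop:
x = 1646.12 + 2 × 4548.75/3 ≈ 4679; y = 0.00 + 2 × 3639.00/3 ≈ 2426.

(4679, 2426)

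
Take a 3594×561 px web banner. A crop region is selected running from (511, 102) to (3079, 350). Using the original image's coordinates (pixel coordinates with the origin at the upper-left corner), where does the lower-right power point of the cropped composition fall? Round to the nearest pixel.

x = 2223 px, y = 267 px

Crop width = 3079 − 511 = 2568 px; one third is 856.00 px.
Crop height = 350 − 102 = 248 px; one third is 82.67 px.
The lower-right point is two-thirds across and two-thirds down within the crop:
x = 511 + 2 × 856.00 ≈ 2223; y = 102 + 2 × 82.67 ≈ 267.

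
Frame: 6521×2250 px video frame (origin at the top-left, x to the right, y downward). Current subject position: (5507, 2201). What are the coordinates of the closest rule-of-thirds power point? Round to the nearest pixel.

Third lines: x ∈ {2174, 4347}, y ∈ {750, 1500}.
5507 is closer to x = 4347; 2201 is closer to y = 1500.
So the nearest intersection is the lower-right power point.

(4347, 1500)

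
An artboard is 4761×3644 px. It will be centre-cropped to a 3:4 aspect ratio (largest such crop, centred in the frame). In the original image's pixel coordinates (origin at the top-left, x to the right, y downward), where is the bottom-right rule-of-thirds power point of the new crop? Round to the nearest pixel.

x = 2836 px, y = 2429 px

4761/3644 > 3/4, so the 3:4 crop keeps the full height 3644 and trims width to 3644 × 3/4 = 2733.00 px.
Left offset = (4761 − 2733.00)/2 = 1014.00 px; top offset = 0.
Bottom-right is two-thirds across and two-thirds down within the crop:
x = 1014.00 + 2 × 2733.00/3 ≈ 2836; y = 0.00 + 2 × 3644.00/3 ≈ 2429.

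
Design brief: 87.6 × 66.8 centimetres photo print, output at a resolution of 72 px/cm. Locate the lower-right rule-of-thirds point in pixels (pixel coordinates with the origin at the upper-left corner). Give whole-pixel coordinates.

x = 4205 px, y = 3206 px

In pixels the canvas is 87.6 × 72 = 6307.2 wide and 66.8 × 72 = 4809.6 tall.
The lower-right point is two-thirds across and two-thirds down:
x = 2 × 6307.2/3 ≈ 4205; y = 2 × 4809.6/3 ≈ 3206.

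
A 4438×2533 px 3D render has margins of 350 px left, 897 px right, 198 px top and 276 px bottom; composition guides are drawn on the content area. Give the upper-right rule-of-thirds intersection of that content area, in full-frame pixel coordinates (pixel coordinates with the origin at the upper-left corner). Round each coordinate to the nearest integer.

x = 2477 px, y = 884 px

Content width = 4438 − 350 − 897 = 3191 px; content height = 2533 − 198 − 276 = 2059 px.
Upper-right is two-thirds across and one-third down within the content area.
x = 350 + 2 × 3191/3 = 350 + 2127.33 ≈ 2477
y = 198 + 1 × 2059/3 = 198 + 686.33 ≈ 884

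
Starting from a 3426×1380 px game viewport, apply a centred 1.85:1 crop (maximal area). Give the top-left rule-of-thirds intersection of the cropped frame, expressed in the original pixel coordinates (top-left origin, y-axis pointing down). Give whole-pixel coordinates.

3426/1380 > 1.85/1, so the 1.85:1 crop keeps the full height 1380 and trims width to 1380 × 1.85/1 = 2553.00 px.
Left offset = (3426 − 2553.00)/2 = 436.50 px; top offset = 0.
Top-left is one-third across and one-third down within the crop:
x = 436.50 + 1 × 2553.00/3 ≈ 1288; y = 0.00 + 1 × 1380.00/3 ≈ 460.

(1288, 460)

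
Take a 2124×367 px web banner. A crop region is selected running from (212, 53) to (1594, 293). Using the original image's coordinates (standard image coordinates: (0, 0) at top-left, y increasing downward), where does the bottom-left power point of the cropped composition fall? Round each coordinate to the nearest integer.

Crop width = 1594 − 212 = 1382 px; one third is 460.67 px.
Crop height = 293 − 53 = 240 px; one third is 80.00 px.
The bottom-left point is one-third across and two-thirds down within the crop:
x = 212 + 1 × 460.67 ≈ 673; y = 53 + 2 × 80.00 ≈ 213.

(673, 213)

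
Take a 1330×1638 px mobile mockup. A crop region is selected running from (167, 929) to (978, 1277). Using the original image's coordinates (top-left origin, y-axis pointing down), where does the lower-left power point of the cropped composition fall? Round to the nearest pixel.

x = 437 px, y = 1161 px

Crop width = 978 − 167 = 811 px; one third is 270.33 px.
Crop height = 1277 − 929 = 348 px; one third is 116.00 px.
The lower-left point is one-third across and two-thirds down within the crop:
x = 167 + 1 × 270.33 ≈ 437; y = 929 + 2 × 116.00 ≈ 1161.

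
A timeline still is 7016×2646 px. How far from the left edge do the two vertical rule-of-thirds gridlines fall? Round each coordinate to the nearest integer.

x = 2339 px and x = 4677 px

7016 / 3 = 2338.67, so the vertical lines sit at one and two thirds of 7016.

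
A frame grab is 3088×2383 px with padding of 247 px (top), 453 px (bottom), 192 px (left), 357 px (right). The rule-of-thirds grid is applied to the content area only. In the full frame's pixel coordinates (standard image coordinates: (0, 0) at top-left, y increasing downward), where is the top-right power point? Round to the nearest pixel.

(1885, 808)

Content width = 3088 − 192 − 357 = 2539 px; content height = 2383 − 247 − 453 = 1683 px.
Top-right is two-thirds across and one-third down within the content area.
x = 192 + 2 × 2539/3 = 192 + 1692.67 ≈ 1885
y = 247 + 1 × 1683/3 = 247 + 561.00 ≈ 808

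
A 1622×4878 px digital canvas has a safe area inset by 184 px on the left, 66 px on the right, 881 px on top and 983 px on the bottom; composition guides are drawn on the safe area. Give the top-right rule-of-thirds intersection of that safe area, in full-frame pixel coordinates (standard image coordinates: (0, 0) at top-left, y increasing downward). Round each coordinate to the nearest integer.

(1099, 1886)

Content width = 1622 − 184 − 66 = 1372 px; content height = 4878 − 881 − 983 = 3014 px.
Top-right is two-thirds across and one-third down within the safe area.
x = 184 + 2 × 1372/3 = 184 + 914.67 ≈ 1099
y = 881 + 1 × 3014/3 = 881 + 1004.67 ≈ 1886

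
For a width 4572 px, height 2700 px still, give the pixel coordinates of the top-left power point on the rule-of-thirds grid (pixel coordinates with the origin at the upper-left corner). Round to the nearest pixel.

The top-left point sits one-third of the way across and one-third of the way down.
x = 1 × 4572/3 ≈ 1524; y = 1 × 2700/3 ≈ 900.

x = 1524 px, y = 900 px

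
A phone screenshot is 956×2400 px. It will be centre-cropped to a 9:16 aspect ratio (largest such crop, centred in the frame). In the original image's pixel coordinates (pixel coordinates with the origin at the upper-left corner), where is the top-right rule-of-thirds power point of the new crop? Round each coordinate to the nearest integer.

(637, 917)

956/2400 < 9/16, so the 9:16 crop keeps the full width 956 and trims height to 956 × 16/9 = 1699.56 px.
Top offset = (2400 − 1699.56)/2 = 350.22 px; left offset = 0.
Top-right is two-thirds across and one-third down within the crop:
x = 0.00 + 2 × 956.00/3 ≈ 637; y = 350.22 + 1 × 1699.56/3 ≈ 917.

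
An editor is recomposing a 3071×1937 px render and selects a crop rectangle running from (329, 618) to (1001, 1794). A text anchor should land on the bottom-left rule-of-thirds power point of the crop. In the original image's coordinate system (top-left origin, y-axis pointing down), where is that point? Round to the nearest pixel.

Crop width = 1001 − 329 = 672 px; one third is 224.00 px.
Crop height = 1794 − 618 = 1176 px; one third is 392.00 px.
The bottom-left point is one-third across and two-thirds down within the crop:
x = 329 + 1 × 224.00 ≈ 553; y = 618 + 2 × 392.00 ≈ 1402.

x = 553 px, y = 1402 px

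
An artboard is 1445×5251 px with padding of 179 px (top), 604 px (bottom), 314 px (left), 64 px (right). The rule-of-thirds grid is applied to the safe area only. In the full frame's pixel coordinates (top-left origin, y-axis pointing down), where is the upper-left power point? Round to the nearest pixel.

(670, 1668)

Content width = 1445 − 314 − 64 = 1067 px; content height = 5251 − 179 − 604 = 4468 px.
Upper-left is one-third across and one-third down within the safe area.
x = 314 + 1 × 1067/3 = 314 + 355.67 ≈ 670
y = 179 + 1 × 4468/3 = 179 + 1489.33 ≈ 1668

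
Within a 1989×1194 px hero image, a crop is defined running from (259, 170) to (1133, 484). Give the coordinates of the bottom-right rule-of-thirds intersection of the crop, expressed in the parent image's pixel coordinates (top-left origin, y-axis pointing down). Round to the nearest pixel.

(842, 379)

Crop width = 1133 − 259 = 874 px; one third is 291.33 px.
Crop height = 484 − 170 = 314 px; one third is 104.67 px.
The bottom-right point is two-thirds across and two-thirds down within the crop:
x = 259 + 2 × 291.33 ≈ 842; y = 170 + 2 × 104.67 ≈ 379.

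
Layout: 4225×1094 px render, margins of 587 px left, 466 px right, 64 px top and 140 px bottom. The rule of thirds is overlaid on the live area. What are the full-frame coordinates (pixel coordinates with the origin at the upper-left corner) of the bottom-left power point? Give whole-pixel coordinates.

Content width = 4225 − 587 − 466 = 3172 px; content height = 1094 − 64 − 140 = 890 px.
Bottom-left is one-third across and two-thirds down within the live area.
x = 587 + 1 × 3172/3 = 587 + 1057.33 ≈ 1644
y = 64 + 2 × 890/3 = 64 + 593.33 ≈ 657

x = 1644 px, y = 657 px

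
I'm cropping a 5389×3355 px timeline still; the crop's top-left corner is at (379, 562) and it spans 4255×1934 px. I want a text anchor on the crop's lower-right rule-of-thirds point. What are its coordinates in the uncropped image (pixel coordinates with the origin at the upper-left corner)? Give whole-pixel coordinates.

One third of the crop width 4255 is 1418.33 px.
One third of the crop height 1934 is 644.67 px.
The lower-right point is two-thirds across and two-thirds down within the crop:
x = 379 + 2 × 1418.33 ≈ 3216; y = 562 + 2 × 644.67 ≈ 1851.

x = 3216 px, y = 1851 px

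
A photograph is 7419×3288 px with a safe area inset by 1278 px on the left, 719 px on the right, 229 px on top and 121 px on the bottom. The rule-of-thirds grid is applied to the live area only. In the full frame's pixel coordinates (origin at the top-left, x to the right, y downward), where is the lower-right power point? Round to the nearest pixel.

Content width = 7419 − 1278 − 719 = 5422 px; content height = 3288 − 229 − 121 = 2938 px.
Lower-right is two-thirds across and two-thirds down within the live area.
x = 1278 + 2 × 5422/3 = 1278 + 3614.67 ≈ 4893
y = 229 + 2 × 2938/3 = 229 + 1958.67 ≈ 2188

x = 4893 px, y = 2188 px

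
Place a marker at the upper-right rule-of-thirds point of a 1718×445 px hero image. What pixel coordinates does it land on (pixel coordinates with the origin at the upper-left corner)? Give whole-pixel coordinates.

x = 1145 px, y = 148 px

The upper-right point sits two-thirds of the way across and one-third of the way down.
x = 2 × 1718/3 ≈ 1145; y = 1 × 445/3 ≈ 148.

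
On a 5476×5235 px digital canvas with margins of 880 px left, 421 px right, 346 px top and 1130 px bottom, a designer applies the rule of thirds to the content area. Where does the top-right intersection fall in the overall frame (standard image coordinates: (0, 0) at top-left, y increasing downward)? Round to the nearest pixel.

x = 3663 px, y = 1599 px

Content width = 5476 − 880 − 421 = 4175 px; content height = 5235 − 346 − 1130 = 3759 px.
Top-right is two-thirds across and one-third down within the content area.
x = 880 + 2 × 4175/3 = 880 + 2783.33 ≈ 3663
y = 346 + 1 × 3759/3 = 346 + 1253.00 ≈ 1599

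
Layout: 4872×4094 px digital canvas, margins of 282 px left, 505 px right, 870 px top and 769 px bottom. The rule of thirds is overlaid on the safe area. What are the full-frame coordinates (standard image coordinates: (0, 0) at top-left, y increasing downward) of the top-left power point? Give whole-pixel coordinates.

x = 1644 px, y = 1688 px

Content width = 4872 − 282 − 505 = 4085 px; content height = 4094 − 870 − 769 = 2455 px.
Top-left is one-third across and one-third down within the safe area.
x = 282 + 1 × 4085/3 = 282 + 1361.67 ≈ 1644
y = 870 + 1 × 2455/3 = 870 + 818.33 ≈ 1688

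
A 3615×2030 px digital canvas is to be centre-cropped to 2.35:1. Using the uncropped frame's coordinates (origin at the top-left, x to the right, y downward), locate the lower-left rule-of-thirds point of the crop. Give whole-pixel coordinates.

3615/2030 < 2.35/1, so the 2.35:1 crop keeps the full width 3615 and trims height to 3615 × 1/2.35 = 1538.30 px.
Top offset = (2030 − 1538.30)/2 = 245.85 px; left offset = 0.
Lower-left is one-third across and two-thirds down within the crop:
x = 0.00 + 1 × 3615.00/3 ≈ 1205; y = 245.85 + 2 × 1538.30/3 ≈ 1271.

x = 1205 px, y = 1271 px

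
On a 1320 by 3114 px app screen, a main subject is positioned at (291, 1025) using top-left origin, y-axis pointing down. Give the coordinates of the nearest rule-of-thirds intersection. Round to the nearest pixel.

Third lines: x ∈ {440, 880}, y ∈ {1038, 2076}.
291 is closer to x = 440; 1025 is closer to y = 1038.
So the nearest intersection is the upper-left power point.

x = 440 px, y = 1038 px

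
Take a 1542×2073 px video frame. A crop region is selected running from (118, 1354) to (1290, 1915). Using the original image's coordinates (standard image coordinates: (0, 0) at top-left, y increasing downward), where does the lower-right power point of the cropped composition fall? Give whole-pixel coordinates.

x = 899 px, y = 1728 px

Crop width = 1290 − 118 = 1172 px; one third is 390.67 px.
Crop height = 1915 − 1354 = 561 px; one third is 187.00 px.
The lower-right point is two-thirds across and two-thirds down within the crop:
x = 118 + 2 × 390.67 ≈ 899; y = 1354 + 2 × 187.00 ≈ 1728.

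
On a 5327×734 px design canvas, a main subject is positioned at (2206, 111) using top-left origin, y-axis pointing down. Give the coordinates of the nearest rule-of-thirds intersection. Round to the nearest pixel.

(1776, 245)

Third lines: x ∈ {1776, 3551}, y ∈ {245, 489}.
2206 is closer to x = 1776; 111 is closer to y = 245.
So the nearest intersection is the upper-left power point.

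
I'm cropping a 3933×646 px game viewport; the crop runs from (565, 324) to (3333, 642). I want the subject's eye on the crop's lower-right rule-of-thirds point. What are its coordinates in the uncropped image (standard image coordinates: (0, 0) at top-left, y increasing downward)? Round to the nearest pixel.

Crop width = 3333 − 565 = 2768 px; one third is 922.67 px.
Crop height = 642 − 324 = 318 px; one third is 106.00 px.
The lower-right point is two-thirds across and two-thirds down within the crop:
x = 565 + 2 × 922.67 ≈ 2410; y = 324 + 2 × 106.00 ≈ 536.

(2410, 536)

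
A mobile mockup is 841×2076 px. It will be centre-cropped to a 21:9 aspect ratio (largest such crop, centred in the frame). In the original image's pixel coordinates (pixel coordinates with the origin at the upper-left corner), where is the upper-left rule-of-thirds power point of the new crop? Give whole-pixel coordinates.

841/2076 < 21/9, so the 21:9 crop keeps the full width 841 and trims height to 841 × 9/21 = 360.43 px.
Top offset = (2076 − 360.43)/2 = 857.79 px; left offset = 0.
Upper-left is one-third across and one-third down within the crop:
x = 0.00 + 1 × 841.00/3 ≈ 280; y = 857.79 + 1 × 360.43/3 ≈ 978.

x = 280 px, y = 978 px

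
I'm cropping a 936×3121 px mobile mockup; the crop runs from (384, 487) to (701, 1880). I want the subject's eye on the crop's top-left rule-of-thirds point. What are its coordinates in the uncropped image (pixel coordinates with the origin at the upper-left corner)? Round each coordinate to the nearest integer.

(490, 951)

Crop width = 701 − 384 = 317 px; one third is 105.67 px.
Crop height = 1880 − 487 = 1393 px; one third is 464.33 px.
The top-left point is one-third across and one-third down within the crop:
x = 384 + 1 × 105.67 ≈ 490; y = 487 + 1 × 464.33 ≈ 951.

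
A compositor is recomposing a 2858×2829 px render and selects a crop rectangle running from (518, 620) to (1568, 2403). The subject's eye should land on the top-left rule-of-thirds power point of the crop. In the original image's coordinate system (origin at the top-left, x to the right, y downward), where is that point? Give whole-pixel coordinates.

(868, 1214)

Crop width = 1568 − 518 = 1050 px; one third is 350.00 px.
Crop height = 2403 − 620 = 1783 px; one third is 594.33 px.
The top-left point is one-third across and one-third down within the crop:
x = 518 + 1 × 350.00 ≈ 868; y = 620 + 1 × 594.33 ≈ 1214.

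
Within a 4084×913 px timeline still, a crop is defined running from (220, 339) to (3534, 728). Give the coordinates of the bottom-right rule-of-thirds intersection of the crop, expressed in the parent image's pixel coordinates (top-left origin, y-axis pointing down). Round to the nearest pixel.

Crop width = 3534 − 220 = 3314 px; one third is 1104.67 px.
Crop height = 728 − 339 = 389 px; one third is 129.67 px.
The bottom-right point is two-thirds across and two-thirds down within the crop:
x = 220 + 2 × 1104.67 ≈ 2429; y = 339 + 2 × 129.67 ≈ 598.

(2429, 598)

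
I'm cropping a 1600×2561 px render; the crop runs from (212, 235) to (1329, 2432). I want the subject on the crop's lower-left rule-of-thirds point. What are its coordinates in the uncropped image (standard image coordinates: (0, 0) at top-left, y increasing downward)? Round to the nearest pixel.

(584, 1700)

Crop width = 1329 − 212 = 1117 px; one third is 372.33 px.
Crop height = 2432 − 235 = 2197 px; one third is 732.33 px.
The lower-left point is one-third across and two-thirds down within the crop:
x = 212 + 1 × 372.33 ≈ 584; y = 235 + 2 × 732.33 ≈ 1700.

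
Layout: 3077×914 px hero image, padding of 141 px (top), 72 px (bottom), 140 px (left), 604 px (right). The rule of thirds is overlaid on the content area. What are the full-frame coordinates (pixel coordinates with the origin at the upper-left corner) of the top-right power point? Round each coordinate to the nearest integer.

Content width = 3077 − 140 − 604 = 2333 px; content height = 914 − 141 − 72 = 701 px.
Top-right is two-thirds across and one-third down within the content area.
x = 140 + 2 × 2333/3 = 140 + 1555.33 ≈ 1695
y = 141 + 1 × 701/3 = 141 + 233.67 ≈ 375

(1695, 375)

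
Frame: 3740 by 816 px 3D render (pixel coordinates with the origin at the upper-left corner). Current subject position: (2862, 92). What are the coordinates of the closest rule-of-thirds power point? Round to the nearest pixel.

x = 2493 px, y = 272 px

Third lines: x ∈ {1247, 2493}, y ∈ {272, 544}.
2862 is closer to x = 2493; 92 is closer to y = 272.
So the nearest intersection is the upper-right power point.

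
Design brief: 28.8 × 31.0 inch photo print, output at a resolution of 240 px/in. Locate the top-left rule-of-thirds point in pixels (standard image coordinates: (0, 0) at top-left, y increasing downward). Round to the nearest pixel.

x = 2304 px, y = 2480 px

In pixels the canvas is 28.8 × 240 = 6912 wide and 31.0 × 240 = 7440 tall.
The top-left point is one-third across and one-third down:
x = 1 × 6912/3 ≈ 2304; y = 1 × 7440/3 ≈ 2480.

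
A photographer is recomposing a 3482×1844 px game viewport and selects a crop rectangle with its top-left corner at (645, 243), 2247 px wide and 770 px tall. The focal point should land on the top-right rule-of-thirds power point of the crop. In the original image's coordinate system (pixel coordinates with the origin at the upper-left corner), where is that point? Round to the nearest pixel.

One third of the crop width 2247 is 749.00 px.
One third of the crop height 770 is 256.67 px.
The top-right point is two-thirds across and one-third down within the crop:
x = 645 + 2 × 749.00 ≈ 2143; y = 243 + 1 × 256.67 ≈ 500.

(2143, 500)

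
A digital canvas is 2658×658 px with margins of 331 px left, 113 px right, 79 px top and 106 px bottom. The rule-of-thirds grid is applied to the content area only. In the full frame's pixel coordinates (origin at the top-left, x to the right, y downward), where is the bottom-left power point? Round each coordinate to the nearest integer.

Content width = 2658 − 331 − 113 = 2214 px; content height = 658 − 79 − 106 = 473 px.
Bottom-left is one-third across and two-thirds down within the content area.
x = 331 + 1 × 2214/3 = 331 + 738.00 ≈ 1069
y = 79 + 2 × 473/3 = 79 + 315.33 ≈ 394

x = 1069 px, y = 394 px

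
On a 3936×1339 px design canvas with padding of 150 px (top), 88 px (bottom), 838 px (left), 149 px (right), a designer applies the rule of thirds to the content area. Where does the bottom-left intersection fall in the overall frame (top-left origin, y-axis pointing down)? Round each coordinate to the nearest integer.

x = 1821 px, y = 884 px

Content width = 3936 − 838 − 149 = 2949 px; content height = 1339 − 150 − 88 = 1101 px.
Bottom-left is one-third across and two-thirds down within the content area.
x = 838 + 1 × 2949/3 = 838 + 983.00 ≈ 1821
y = 150 + 2 × 1101/3 = 150 + 734.00 ≈ 884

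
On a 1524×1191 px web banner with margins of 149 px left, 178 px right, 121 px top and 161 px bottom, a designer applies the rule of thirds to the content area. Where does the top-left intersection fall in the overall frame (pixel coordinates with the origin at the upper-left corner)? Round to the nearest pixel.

x = 548 px, y = 424 px

Content width = 1524 − 149 − 178 = 1197 px; content height = 1191 − 121 − 161 = 909 px.
Top-left is one-third across and one-third down within the content area.
x = 149 + 1 × 1197/3 = 149 + 399.00 ≈ 548
y = 121 + 1 × 909/3 = 121 + 303.00 ≈ 424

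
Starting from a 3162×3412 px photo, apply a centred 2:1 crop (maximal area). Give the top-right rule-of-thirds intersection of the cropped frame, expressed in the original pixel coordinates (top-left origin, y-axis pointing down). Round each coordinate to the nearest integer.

(2108, 1443)

3162/3412 < 2/1, so the 2:1 crop keeps the full width 3162 and trims height to 3162 × 1/2 = 1581.00 px.
Top offset = (3412 − 1581.00)/2 = 915.50 px; left offset = 0.
Top-right is two-thirds across and one-third down within the crop:
x = 0.00 + 2 × 3162.00/3 ≈ 2108; y = 915.50 + 1 × 1581.00/3 ≈ 1443.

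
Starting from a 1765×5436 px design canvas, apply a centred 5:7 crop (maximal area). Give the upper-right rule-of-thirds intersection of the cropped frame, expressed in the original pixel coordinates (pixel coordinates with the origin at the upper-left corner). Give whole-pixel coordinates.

(1177, 2306)

1765/5436 < 5/7, so the 5:7 crop keeps the full width 1765 and trims height to 1765 × 7/5 = 2471.00 px.
Top offset = (5436 − 2471.00)/2 = 1482.50 px; left offset = 0.
Upper-right is two-thirds across and one-third down within the crop:
x = 0.00 + 2 × 1765.00/3 ≈ 1177; y = 1482.50 + 1 × 2471.00/3 ≈ 2306.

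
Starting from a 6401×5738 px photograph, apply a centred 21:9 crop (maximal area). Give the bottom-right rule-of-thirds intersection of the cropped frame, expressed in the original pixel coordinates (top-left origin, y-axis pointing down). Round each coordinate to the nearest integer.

x = 4267 px, y = 3326 px

6401/5738 < 21/9, so the 21:9 crop keeps the full width 6401 and trims height to 6401 × 9/21 = 2743.29 px.
Top offset = (5738 − 2743.29)/2 = 1497.36 px; left offset = 0.
Bottom-right is two-thirds across and two-thirds down within the crop:
x = 0.00 + 2 × 6401.00/3 ≈ 4267; y = 1497.36 + 2 × 2743.29/3 ≈ 3326.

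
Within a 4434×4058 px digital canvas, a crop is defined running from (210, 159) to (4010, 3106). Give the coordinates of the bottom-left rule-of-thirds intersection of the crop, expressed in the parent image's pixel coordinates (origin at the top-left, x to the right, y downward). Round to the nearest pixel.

Crop width = 4010 − 210 = 3800 px; one third is 1266.67 px.
Crop height = 3106 − 159 = 2947 px; one third is 982.33 px.
The bottom-left point is one-third across and two-thirds down within the crop:
x = 210 + 1 × 1266.67 ≈ 1477; y = 159 + 2 × 982.33 ≈ 2124.

(1477, 2124)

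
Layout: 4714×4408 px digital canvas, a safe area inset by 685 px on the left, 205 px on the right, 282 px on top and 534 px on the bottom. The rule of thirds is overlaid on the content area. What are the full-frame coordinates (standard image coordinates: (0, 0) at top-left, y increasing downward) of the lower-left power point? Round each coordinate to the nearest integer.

x = 1960 px, y = 2677 px

Content width = 4714 − 685 − 205 = 3824 px; content height = 4408 − 282 − 534 = 3592 px.
Lower-left is one-third across and two-thirds down within the content area.
x = 685 + 1 × 3824/3 = 685 + 1274.67 ≈ 1960
y = 282 + 2 × 3592/3 = 282 + 2394.67 ≈ 2677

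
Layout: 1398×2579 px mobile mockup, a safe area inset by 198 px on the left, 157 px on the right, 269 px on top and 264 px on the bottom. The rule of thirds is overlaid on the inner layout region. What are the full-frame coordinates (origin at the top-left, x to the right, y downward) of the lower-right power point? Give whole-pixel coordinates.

Content width = 1398 − 198 − 157 = 1043 px; content height = 2579 − 269 − 264 = 2046 px.
Lower-right is two-thirds across and two-thirds down within the inner layout region.
x = 198 + 2 × 1043/3 = 198 + 695.33 ≈ 893
y = 269 + 2 × 2046/3 = 269 + 1364.00 ≈ 1633

(893, 1633)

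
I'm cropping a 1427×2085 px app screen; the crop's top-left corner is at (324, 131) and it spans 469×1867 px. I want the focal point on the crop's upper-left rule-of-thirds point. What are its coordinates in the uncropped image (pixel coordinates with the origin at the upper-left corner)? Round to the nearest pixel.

One third of the crop width 469 is 156.33 px.
One third of the crop height 1867 is 622.33 px.
The upper-left point is one-third across and one-third down within the crop:
x = 324 + 1 × 156.33 ≈ 480; y = 131 + 1 × 622.33 ≈ 753.

x = 480 px, y = 753 px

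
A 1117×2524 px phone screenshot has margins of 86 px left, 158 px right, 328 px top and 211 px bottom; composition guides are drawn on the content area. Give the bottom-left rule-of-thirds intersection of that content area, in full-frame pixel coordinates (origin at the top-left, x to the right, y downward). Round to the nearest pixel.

Content width = 1117 − 86 − 158 = 873 px; content height = 2524 − 328 − 211 = 1985 px.
Bottom-left is one-third across and two-thirds down within the content area.
x = 86 + 1 × 873/3 = 86 + 291.00 ≈ 377
y = 328 + 2 × 1985/3 = 328 + 1323.33 ≈ 1651

x = 377 px, y = 1651 px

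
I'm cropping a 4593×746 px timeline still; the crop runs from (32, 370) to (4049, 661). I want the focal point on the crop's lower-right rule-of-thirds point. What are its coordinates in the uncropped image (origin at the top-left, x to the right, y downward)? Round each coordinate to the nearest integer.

Crop width = 4049 − 32 = 4017 px; one third is 1339.00 px.
Crop height = 661 − 370 = 291 px; one third is 97.00 px.
The lower-right point is two-thirds across and two-thirds down within the crop:
x = 32 + 2 × 1339.00 ≈ 2710; y = 370 + 2 × 97.00 ≈ 564.

x = 2710 px, y = 564 px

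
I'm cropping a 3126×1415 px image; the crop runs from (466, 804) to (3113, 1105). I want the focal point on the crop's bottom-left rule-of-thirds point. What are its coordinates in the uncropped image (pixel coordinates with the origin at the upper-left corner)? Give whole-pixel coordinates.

x = 1348 px, y = 1005 px

Crop width = 3113 − 466 = 2647 px; one third is 882.33 px.
Crop height = 1105 − 804 = 301 px; one third is 100.33 px.
The bottom-left point is one-third across and two-thirds down within the crop:
x = 466 + 1 × 882.33 ≈ 1348; y = 804 + 2 × 100.33 ≈ 1005.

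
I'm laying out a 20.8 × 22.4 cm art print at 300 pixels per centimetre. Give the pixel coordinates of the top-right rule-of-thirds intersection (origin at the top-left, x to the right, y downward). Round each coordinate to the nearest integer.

In pixels the canvas is 20.8 × 300 = 6240 wide and 22.4 × 300 = 6720 tall.
The top-right point is two-thirds across and one-third down:
x = 2 × 6240/3 ≈ 4160; y = 1 × 6720/3 ≈ 2240.

(4160, 2240)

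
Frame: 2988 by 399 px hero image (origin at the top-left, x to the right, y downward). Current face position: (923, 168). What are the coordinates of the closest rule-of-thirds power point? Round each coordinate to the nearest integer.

Third lines: x ∈ {996, 1992}, y ∈ {133, 266}.
923 is closer to x = 996; 168 is closer to y = 133.
So the nearest intersection is the upper-left power point.

x = 996 px, y = 133 px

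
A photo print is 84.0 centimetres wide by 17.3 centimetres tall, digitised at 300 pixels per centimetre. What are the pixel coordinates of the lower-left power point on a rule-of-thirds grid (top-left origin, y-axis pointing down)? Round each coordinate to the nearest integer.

x = 8400 px, y = 3460 px

In pixels the canvas is 84.0 × 300 = 25200 wide and 17.3 × 300 = 5190 tall.
The lower-left point is one-third across and two-thirds down:
x = 1 × 25200/3 ≈ 8400; y = 2 × 5190/3 ≈ 3460.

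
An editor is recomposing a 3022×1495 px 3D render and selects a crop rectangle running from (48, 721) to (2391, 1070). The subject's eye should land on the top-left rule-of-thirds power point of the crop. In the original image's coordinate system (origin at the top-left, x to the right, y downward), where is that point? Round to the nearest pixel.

Crop width = 2391 − 48 = 2343 px; one third is 781.00 px.
Crop height = 1070 − 721 = 349 px; one third is 116.33 px.
The top-left point is one-third across and one-third down within the crop:
x = 48 + 1 × 781.00 ≈ 829; y = 721 + 1 × 116.33 ≈ 837.

x = 829 px, y = 837 px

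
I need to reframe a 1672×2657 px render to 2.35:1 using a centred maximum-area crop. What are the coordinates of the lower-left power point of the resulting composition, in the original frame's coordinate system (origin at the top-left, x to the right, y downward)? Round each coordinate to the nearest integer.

1672/2657 < 2.35/1, so the 2.35:1 crop keeps the full width 1672 and trims height to 1672 × 1/2.35 = 711.49 px.
Top offset = (2657 − 711.49)/2 = 972.76 px; left offset = 0.
Lower-left is one-third across and two-thirds down within the crop:
x = 0.00 + 1 × 1672.00/3 ≈ 557; y = 972.76 + 2 × 711.49/3 ≈ 1447.

(557, 1447)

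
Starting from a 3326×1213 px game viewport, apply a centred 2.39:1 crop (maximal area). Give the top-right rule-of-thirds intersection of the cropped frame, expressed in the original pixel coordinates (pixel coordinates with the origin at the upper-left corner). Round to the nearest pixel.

3326/1213 > 2.39/1, so the 2.39:1 crop keeps the full height 1213 and trims width to 1213 × 2.39/1 = 2899.07 px.
Left offset = (3326 − 2899.07)/2 = 213.46 px; top offset = 0.
Top-right is two-thirds across and one-third down within the crop:
x = 213.46 + 2 × 2899.07/3 ≈ 2146; y = 0.00 + 1 × 1213.00/3 ≈ 404.

(2146, 404)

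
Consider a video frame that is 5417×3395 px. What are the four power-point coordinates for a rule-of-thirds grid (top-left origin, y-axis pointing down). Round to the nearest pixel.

One third of 5417 is 1805.67; one third of 3395 is 1131.67.
Vertical third lines at x = 1806 and x = 3611; horizontal third lines at y = 1132 and y = 2263.

(1806, 1132), (3611, 1132), (1806, 2263), (3611, 2263)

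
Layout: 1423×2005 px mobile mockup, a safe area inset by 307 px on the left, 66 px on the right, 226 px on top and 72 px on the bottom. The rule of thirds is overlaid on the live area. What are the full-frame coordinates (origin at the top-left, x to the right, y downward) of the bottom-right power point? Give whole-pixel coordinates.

x = 1007 px, y = 1364 px

Content width = 1423 − 307 − 66 = 1050 px; content height = 2005 − 226 − 72 = 1707 px.
Bottom-right is two-thirds across and two-thirds down within the live area.
x = 307 + 2 × 1050/3 = 307 + 700.00 ≈ 1007
y = 226 + 2 × 1707/3 = 226 + 1138.00 ≈ 1364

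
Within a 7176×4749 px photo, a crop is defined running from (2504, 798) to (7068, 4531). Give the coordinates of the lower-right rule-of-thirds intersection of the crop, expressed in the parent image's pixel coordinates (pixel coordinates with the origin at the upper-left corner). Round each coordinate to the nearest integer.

x = 5547 px, y = 3287 px

Crop width = 7068 − 2504 = 4564 px; one third is 1521.33 px.
Crop height = 4531 − 798 = 3733 px; one third is 1244.33 px.
The lower-right point is two-thirds across and two-thirds down within the crop:
x = 2504 + 2 × 1521.33 ≈ 5547; y = 798 + 2 × 1244.33 ≈ 3287.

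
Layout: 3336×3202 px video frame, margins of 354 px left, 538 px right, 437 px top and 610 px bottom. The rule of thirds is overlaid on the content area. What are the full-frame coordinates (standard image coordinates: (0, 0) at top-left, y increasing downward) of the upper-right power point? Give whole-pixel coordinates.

Content width = 3336 − 354 − 538 = 2444 px; content height = 3202 − 437 − 610 = 2155 px.
Upper-right is two-thirds across and one-third down within the content area.
x = 354 + 2 × 2444/3 = 354 + 1629.33 ≈ 1983
y = 437 + 1 × 2155/3 = 437 + 718.33 ≈ 1155

x = 1983 px, y = 1155 px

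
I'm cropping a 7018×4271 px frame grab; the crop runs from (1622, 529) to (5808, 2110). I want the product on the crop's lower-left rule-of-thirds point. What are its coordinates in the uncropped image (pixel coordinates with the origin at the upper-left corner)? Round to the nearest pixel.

Crop width = 5808 − 1622 = 4186 px; one third is 1395.33 px.
Crop height = 2110 − 529 = 1581 px; one third is 527.00 px.
The lower-left point is one-third across and two-thirds down within the crop:
x = 1622 + 1 × 1395.33 ≈ 3017; y = 529 + 2 × 527.00 ≈ 1583.

(3017, 1583)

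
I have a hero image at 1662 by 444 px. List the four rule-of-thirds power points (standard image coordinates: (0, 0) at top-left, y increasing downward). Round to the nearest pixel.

(554, 148), (1108, 148), (554, 296), (1108, 296)

One third of 1662 is 554; one third of 444 is 148.
Vertical third lines at x = 554 and x = 1108; horizontal third lines at y = 148 and y = 296.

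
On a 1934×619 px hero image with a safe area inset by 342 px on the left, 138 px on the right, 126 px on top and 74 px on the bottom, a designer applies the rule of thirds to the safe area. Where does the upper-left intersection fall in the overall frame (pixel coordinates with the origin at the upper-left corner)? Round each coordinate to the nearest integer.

(827, 266)

Content width = 1934 − 342 − 138 = 1454 px; content height = 619 − 126 − 74 = 419 px.
Upper-left is one-third across and one-third down within the safe area.
x = 342 + 1 × 1454/3 = 342 + 484.67 ≈ 827
y = 126 + 1 × 419/3 = 126 + 139.67 ≈ 266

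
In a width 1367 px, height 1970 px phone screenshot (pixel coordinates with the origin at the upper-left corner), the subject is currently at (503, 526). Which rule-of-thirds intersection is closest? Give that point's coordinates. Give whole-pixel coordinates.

x = 456 px, y = 657 px

Third lines: x ∈ {456, 911}, y ∈ {657, 1313}.
503 is closer to x = 456; 526 is closer to y = 657.
So the nearest intersection is the upper-left power point.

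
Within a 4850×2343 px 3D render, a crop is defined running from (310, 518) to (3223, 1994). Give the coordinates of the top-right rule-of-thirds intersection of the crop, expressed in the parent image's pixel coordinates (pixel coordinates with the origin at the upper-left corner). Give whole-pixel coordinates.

Crop width = 3223 − 310 = 2913 px; one third is 971.00 px.
Crop height = 1994 − 518 = 1476 px; one third is 492.00 px.
The top-right point is two-thirds across and one-third down within the crop:
x = 310 + 2 × 971.00 ≈ 2252; y = 518 + 1 × 492.00 ≈ 1010.

x = 2252 px, y = 1010 px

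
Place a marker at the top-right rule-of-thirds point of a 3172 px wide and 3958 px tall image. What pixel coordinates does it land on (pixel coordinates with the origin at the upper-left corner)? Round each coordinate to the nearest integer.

(2115, 1319)

The top-right point sits two-thirds of the way across and one-third of the way down.
x = 2 × 3172/3 ≈ 2115; y = 1 × 3958/3 ≈ 1319.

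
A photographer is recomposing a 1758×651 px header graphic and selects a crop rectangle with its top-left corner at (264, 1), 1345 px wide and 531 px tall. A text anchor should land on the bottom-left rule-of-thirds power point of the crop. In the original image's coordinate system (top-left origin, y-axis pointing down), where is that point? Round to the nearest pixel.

x = 712 px, y = 355 px

One third of the crop width 1345 is 448.33 px.
One third of the crop height 531 is 177.00 px.
The bottom-left point is one-third across and two-thirds down within the crop:
x = 264 + 1 × 448.33 ≈ 712; y = 1 + 2 × 177.00 ≈ 355.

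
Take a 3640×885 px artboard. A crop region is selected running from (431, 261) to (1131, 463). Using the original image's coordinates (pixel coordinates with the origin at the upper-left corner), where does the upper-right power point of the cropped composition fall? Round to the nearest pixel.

x = 898 px, y = 328 px

Crop width = 1131 − 431 = 700 px; one third is 233.33 px.
Crop height = 463 − 261 = 202 px; one third is 67.33 px.
The upper-right point is two-thirds across and one-third down within the crop:
x = 431 + 2 × 233.33 ≈ 898; y = 261 + 1 × 67.33 ≈ 328.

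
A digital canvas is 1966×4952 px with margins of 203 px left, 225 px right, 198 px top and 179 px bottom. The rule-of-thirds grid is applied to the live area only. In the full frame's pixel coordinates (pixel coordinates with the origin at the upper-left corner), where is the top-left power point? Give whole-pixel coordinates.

x = 716 px, y = 1723 px

Content width = 1966 − 203 − 225 = 1538 px; content height = 4952 − 198 − 179 = 4575 px.
Top-left is one-third across and one-third down within the live area.
x = 203 + 1 × 1538/3 = 203 + 512.67 ≈ 716
y = 198 + 1 × 4575/3 = 198 + 1525.00 ≈ 1723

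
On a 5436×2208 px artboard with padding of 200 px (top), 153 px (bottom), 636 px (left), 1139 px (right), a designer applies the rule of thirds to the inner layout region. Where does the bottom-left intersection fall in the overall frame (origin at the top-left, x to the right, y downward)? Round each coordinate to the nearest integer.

Content width = 5436 − 636 − 1139 = 3661 px; content height = 2208 − 200 − 153 = 1855 px.
Bottom-left is one-third across and two-thirds down within the inner layout region.
x = 636 + 1 × 3661/3 = 636 + 1220.33 ≈ 1856
y = 200 + 2 × 1855/3 = 200 + 1236.67 ≈ 1437

(1856, 1437)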